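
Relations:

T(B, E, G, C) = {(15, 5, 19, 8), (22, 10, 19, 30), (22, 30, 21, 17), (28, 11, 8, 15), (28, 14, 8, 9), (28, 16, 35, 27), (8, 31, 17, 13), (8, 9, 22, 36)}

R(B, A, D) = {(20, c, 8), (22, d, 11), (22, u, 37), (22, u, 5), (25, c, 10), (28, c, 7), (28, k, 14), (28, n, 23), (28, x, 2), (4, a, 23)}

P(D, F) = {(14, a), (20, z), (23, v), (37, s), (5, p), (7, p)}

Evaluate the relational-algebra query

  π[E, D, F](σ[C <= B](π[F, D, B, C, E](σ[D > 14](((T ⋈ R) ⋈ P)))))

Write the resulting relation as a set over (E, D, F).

{(11, 23, v), (14, 23, v), (16, 23, v), (30, 37, s)}

Natural join on B: {(22, 10, 19, 30, d, 11), (22, 10, 19, 30, u, 37), (22, 10, 19, 30, u, 5), (22, 30, 21, 17, d, 11), (22, 30, 21, 17, u, 37), (22, 30, 21, 17, u, 5), (28, 11, 8, 15, c, 7), (28, 11, 8, 15, k, 14), (28, 11, 8, 15, n, 23), (28, 11, 8, 15, x, 2), (28, 14, 8, 9, c, 7), (28, 14, 8, 9, k, 14), (28, 14, 8, 9, n, 23), (28, 14, 8, 9, x, 2), (28, 16, 35, 27, c, 7), (28, 16, 35, 27, k, 14), (28, 16, 35, 27, n, 23), (28, 16, 35, 27, x, 2)}
Natural join on D: {(22, 10, 19, 30, u, 37, s), (22, 10, 19, 30, u, 5, p), (22, 30, 21, 17, u, 37, s), (22, 30, 21, 17, u, 5, p), (28, 11, 8, 15, c, 7, p), (28, 11, 8, 15, k, 14, a), (28, 11, 8, 15, n, 23, v), (28, 14, 8, 9, c, 7, p), (28, 14, 8, 9, k, 14, a), (28, 14, 8, 9, n, 23, v), (28, 16, 35, 27, c, 7, p), (28, 16, 35, 27, k, 14, a), (28, 16, 35, 27, n, 23, v)}
Filtering on D > 14 leaves {(22, 10, 19, 30, u, 37, s), (22, 30, 21, 17, u, 37, s), (28, 11, 8, 15, n, 23, v), (28, 14, 8, 9, n, 23, v), (28, 16, 35, 27, n, 23, v)}.
π[F, D, B, C, E]: project onto (F, D, B, C, E) → {(s, 37, 22, 17, 30), (s, 37, 22, 30, 10), (v, 23, 28, 15, 11), (v, 23, 28, 27, 16), (v, 23, 28, 9, 14)}
Filtering on C <= B leaves {(s, 37, 22, 17, 30), (v, 23, 28, 15, 11), (v, 23, 28, 27, 16), (v, 23, 28, 9, 14)}.
π[E, D, F]: project onto (E, D, F) → {(11, 23, v), (14, 23, v), (16, 23, v), (30, 37, s)}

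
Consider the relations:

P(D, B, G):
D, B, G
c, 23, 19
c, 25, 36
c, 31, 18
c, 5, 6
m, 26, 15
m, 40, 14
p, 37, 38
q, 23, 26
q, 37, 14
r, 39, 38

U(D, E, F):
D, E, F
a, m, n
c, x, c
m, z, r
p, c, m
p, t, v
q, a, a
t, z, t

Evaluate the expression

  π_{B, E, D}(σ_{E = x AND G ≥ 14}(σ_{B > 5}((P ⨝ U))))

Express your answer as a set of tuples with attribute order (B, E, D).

Natural join on D: {(c, 23, 19, x, c), (c, 25, 36, x, c), (c, 31, 18, x, c), (c, 5, 6, x, c), (m, 26, 15, z, r), (m, 40, 14, z, r), (p, 37, 38, c, m), (p, 37, 38, t, v), (q, 23, 26, a, a), (q, 37, 14, a, a)}
σ[B > 5]: keep tuples satisfying B > 5 → {(c, 23, 19, x, c), (c, 25, 36, x, c), (c, 31, 18, x, c), (m, 26, 15, z, r), (m, 40, 14, z, r), (p, 37, 38, c, m), (p, 37, 38, t, v), (q, 23, 26, a, a), (q, 37, 14, a, a)}
σ[E = x AND G ≥ 14]: keep tuples satisfying E = x AND G ≥ 14 → {(c, 23, 19, x, c), (c, 25, 36, x, c), (c, 31, 18, x, c)}
π[B, E, D]: project onto (B, E, D) → {(23, x, c), (25, x, c), (31, x, c)}

{(23, x, c), (25, x, c), (31, x, c)}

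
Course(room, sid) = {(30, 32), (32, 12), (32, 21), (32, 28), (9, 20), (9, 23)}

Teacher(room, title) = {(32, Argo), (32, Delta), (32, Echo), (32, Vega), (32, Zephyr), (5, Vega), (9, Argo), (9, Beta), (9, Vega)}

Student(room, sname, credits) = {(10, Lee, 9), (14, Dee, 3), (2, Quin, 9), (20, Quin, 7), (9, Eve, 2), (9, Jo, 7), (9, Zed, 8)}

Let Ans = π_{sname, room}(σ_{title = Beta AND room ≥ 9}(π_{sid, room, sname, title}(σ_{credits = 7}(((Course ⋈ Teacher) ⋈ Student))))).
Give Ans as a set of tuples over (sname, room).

Course ⋈ Teacher (natural join on room): {(32, 12, Argo), (32, 12, Delta), (32, 12, Echo), (32, 12, Vega), (32, 12, Zephyr), (32, 21, Argo), (32, 21, Delta), (32, 21, Echo), (32, 21, Vega), (32, 21, Zephyr), (32, 28, Argo), (32, 28, Delta), (32, 28, Echo), (32, 28, Vega), (32, 28, Zephyr), (9, 20, Argo), (9, 20, Beta), (9, 20, Vega), (9, 23, Argo), (9, 23, Beta), (9, 23, Vega)}
(Course ⋈ Teacher) ⋈ Student (natural join on room): {(9, 20, Argo, Eve, 2), (9, 20, Argo, Jo, 7), (9, 20, Argo, Zed, 8), (9, 20, Beta, Eve, 2), (9, 20, Beta, Jo, 7), (9, 20, Beta, Zed, 8), (9, 20, Vega, Eve, 2), (9, 20, Vega, Jo, 7), (9, 20, Vega, Zed, 8), (9, 23, Argo, Eve, 2), (9, 23, Argo, Jo, 7), (9, 23, Argo, Zed, 8), (9, 23, Beta, Eve, 2), (9, 23, Beta, Jo, 7), (9, 23, Beta, Zed, 8), (9, 23, Vega, Eve, 2), (9, 23, Vega, Jo, 7), (9, 23, Vega, Zed, 8)}
Selection credits = 7: {(9, 20, Argo, Jo, 7), (9, 20, Beta, Jo, 7), (9, 20, Vega, Jo, 7), (9, 23, Argo, Jo, 7), (9, 23, Beta, Jo, 7), (9, 23, Vega, Jo, 7)}
π_{sid, room, sname, title} gives {(20, 9, Jo, Argo), (20, 9, Jo, Beta), (20, 9, Jo, Vega), (23, 9, Jo, Argo), (23, 9, Jo, Beta), (23, 9, Jo, Vega)}.
Selection title = Beta AND room ≥ 9: {(20, 9, Jo, Beta), (23, 9, Jo, Beta)}
π_{sname, room} gives {(Jo, 9)} (1 duplicate(s) eliminated).

{(Jo, 9)}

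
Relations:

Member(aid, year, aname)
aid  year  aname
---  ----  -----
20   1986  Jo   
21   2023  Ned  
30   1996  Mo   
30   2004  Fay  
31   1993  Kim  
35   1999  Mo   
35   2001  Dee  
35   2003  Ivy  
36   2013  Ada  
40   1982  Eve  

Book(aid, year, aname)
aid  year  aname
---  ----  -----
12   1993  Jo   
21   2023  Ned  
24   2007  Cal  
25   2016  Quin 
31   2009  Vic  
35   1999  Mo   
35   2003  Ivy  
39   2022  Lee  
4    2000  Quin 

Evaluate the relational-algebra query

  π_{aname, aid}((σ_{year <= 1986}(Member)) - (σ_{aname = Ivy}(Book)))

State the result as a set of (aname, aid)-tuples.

{(Eve, 40), (Jo, 20)}

σ[year <= 1986]: keep tuples satisfying year <= 1986 → {(20, 1986, Jo), (40, 1982, Eve)}
σ[aname = Ivy]: keep tuples satisfying aname = Ivy → {(35, 2003, Ivy)}
Difference: {(20, 1986, Jo), (40, 1982, Eve)} with {(35, 2003, Ivy)} → {(20, 1986, Jo), (40, 1982, Eve)}
Projecting to aname, aid: {(Eve, 40), (Jo, 20)}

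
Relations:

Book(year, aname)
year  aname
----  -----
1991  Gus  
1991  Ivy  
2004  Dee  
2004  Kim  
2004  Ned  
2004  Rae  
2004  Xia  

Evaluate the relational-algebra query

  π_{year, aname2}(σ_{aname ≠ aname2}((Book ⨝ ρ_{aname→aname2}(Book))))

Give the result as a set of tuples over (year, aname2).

{(1991, Gus), (1991, Ivy), (2004, Dee), (2004, Kim), (2004, Ned), (2004, Rae), (2004, Xia)}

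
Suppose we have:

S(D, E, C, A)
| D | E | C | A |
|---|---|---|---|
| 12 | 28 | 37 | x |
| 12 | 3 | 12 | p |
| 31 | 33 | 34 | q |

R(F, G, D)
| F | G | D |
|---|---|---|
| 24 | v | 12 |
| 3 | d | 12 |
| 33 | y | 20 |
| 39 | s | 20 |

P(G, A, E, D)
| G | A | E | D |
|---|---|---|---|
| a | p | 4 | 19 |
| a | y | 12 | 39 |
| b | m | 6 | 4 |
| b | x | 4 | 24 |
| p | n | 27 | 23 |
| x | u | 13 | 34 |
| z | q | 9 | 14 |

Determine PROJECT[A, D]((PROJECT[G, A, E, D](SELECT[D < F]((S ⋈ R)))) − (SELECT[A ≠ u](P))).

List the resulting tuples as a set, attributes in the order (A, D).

S ⋈ R (natural join on D): {(12, 28, 37, x, 24, v), (12, 28, 37, x, 3, d), (12, 3, 12, p, 24, v), (12, 3, 12, p, 3, d)}
Filtering on D < F leaves {(12, 28, 37, x, 24, v), (12, 3, 12, p, 24, v)}.
π[G, A, E, D]: project onto (G, A, E, D) → {(v, p, 3, 12), (v, x, 28, 12)}
Filtering on A ≠ u leaves {(a, p, 4, 19), (a, y, 12, 39), (b, m, 6, 4), (b, x, 4, 24), (p, n, 27, 23), (z, q, 9, 14)}.
Taking the difference: {(v, p, 3, 12), (v, x, 28, 12)}
π[A, D]: project onto (A, D) → {(p, 12), (x, 12)}

{(p, 12), (x, 12)}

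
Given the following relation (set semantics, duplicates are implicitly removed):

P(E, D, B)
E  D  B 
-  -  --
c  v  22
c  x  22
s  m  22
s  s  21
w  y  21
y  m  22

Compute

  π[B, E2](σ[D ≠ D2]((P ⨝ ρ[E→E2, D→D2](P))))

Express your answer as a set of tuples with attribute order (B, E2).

{(21, s), (21, w), (22, c), (22, s), (22, y)}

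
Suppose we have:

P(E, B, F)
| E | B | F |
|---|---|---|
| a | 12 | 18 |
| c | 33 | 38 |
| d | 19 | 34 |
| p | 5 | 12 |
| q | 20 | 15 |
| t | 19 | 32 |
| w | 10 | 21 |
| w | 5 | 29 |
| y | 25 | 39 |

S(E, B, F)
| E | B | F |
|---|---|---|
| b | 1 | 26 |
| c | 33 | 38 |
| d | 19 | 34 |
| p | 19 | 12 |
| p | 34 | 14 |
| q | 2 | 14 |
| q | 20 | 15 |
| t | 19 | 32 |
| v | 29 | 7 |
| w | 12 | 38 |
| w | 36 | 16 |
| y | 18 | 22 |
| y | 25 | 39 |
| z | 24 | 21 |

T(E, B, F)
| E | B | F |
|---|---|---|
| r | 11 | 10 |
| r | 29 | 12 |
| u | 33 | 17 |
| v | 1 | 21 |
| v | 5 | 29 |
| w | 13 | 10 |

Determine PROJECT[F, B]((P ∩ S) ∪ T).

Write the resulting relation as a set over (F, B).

{(10, 11), (10, 13), (12, 29), (15, 20), (17, 33), (21, 1), (29, 5), (32, 19), (34, 19), (38, 33), (39, 25)}

Set intersection of the two operands is {(c, 33, 38), (d, 19, 34), (q, 20, 15), (t, 19, 32), (y, 25, 39)}.
Set union of the two operands is {(c, 33, 38), (d, 19, 34), (q, 20, 15), (r, 11, 10), (r, 29, 12), (t, 19, 32), (u, 33, 17), (v, 1, 21), (v, 5, 29), (w, 13, 10), (y, 25, 39)}.
Projecting to F, B: {(10, 11), (10, 13), (12, 29), (15, 20), (17, 33), (21, 1), (29, 5), (32, 19), (34, 19), (38, 33), (39, 25)}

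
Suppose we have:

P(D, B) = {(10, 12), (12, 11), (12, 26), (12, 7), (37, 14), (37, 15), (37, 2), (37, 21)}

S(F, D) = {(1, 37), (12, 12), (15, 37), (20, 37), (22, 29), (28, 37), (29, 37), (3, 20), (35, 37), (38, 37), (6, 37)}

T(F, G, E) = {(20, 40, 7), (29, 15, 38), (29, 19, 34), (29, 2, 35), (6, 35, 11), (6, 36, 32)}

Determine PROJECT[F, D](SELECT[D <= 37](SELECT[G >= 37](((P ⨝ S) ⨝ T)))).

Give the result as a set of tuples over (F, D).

{(20, 37)}

Natural join on D: {(12, 11, 12), (12, 26, 12), (12, 7, 12), (37, 14, 1), (37, 14, 15), (37, 14, 20), (37, 14, 28), (37, 14, 29), (37, 14, 35), (37, 14, 38), (37, 14, 6), (37, 15, 1), (37, 15, 15), (37, 15, 20), (37, 15, 28), (37, 15, 29), (37, 15, 35), (37, 15, 38), (37, 15, 6), (37, 2, 1), (37, 2, 15), (37, 2, 20), (37, 2, 28), (37, 2, 29), (37, 2, 35), (37, 2, 38), (37, 2, 6), (37, 21, 1), (37, 21, 15), (37, 21, 20), (37, 21, 28), (37, 21, 29), (37, 21, 35), (37, 21, 38), (37, 21, 6)}
Natural join on F: {(37, 14, 20, 40, 7), (37, 14, 29, 15, 38), (37, 14, 29, 19, 34), (37, 14, 29, 2, 35), (37, 14, 6, 35, 11), (37, 14, 6, 36, 32), (37, 15, 20, 40, 7), (37, 15, 29, 15, 38), (37, 15, 29, 19, 34), (37, 15, 29, 2, 35), (37, 15, 6, 35, 11), (37, 15, 6, 36, 32), (37, 2, 20, 40, 7), (37, 2, 29, 15, 38), (37, 2, 29, 19, 34), (37, 2, 29, 2, 35), (37, 2, 6, 35, 11), (37, 2, 6, 36, 32), (37, 21, 20, 40, 7), (37, 21, 29, 15, 38), (37, 21, 29, 19, 34), (37, 21, 29, 2, 35), (37, 21, 6, 35, 11), (37, 21, 6, 36, 32)}
Selection G >= 37: {(37, 14, 20, 40, 7), (37, 15, 20, 40, 7), (37, 2, 20, 40, 7), (37, 21, 20, 40, 7)}
Selection D <= 37: {(37, 14, 20, 40, 7), (37, 15, 20, 40, 7), (37, 2, 20, 40, 7), (37, 21, 20, 40, 7)}
π_{F, D} gives {(20, 37)} (3 duplicate(s) eliminated).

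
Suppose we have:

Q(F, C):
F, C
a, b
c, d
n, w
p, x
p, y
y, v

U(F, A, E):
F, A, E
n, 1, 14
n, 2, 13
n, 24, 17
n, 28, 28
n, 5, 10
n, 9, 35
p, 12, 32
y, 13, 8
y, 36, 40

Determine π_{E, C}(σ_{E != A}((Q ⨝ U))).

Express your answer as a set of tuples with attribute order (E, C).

Joining Q and U on F yields {(n, w, 1, 14), (n, w, 2, 13), (n, w, 24, 17), (n, w, 28, 28), (n, w, 5, 10), (n, w, 9, 35), (p, x, 12, 32), (p, y, 12, 32), (y, v, 13, 8), (y, v, 36, 40)}.
Apply σ_{E != A}; surviving tuples: {(n, w, 1, 14), (n, w, 2, 13), (n, w, 24, 17), (n, w, 5, 10), (n, w, 9, 35), (p, x, 12, 32), (p, y, 12, 32), (y, v, 13, 8), (y, v, 36, 40)}
Projecting to E, C: {(10, w), (13, w), (14, w), (17, w), (32, x), (32, y), (35, w), (40, v), (8, v)}

{(10, w), (13, w), (14, w), (17, w), (32, x), (32, y), (35, w), (40, v), (8, v)}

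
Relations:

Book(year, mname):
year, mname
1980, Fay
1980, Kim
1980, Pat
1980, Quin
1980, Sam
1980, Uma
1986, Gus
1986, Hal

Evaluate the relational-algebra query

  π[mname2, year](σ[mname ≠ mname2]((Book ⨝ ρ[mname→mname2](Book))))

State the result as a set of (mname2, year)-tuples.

ρ[mname→mname2]: schema becomes (year, mname2); tuples unchanged.
Book ⋈ ρ[mname→mname2](Book) (natural join on year): {(1980, Fay, Fay), (1980, Fay, Kim), (1980, Fay, Pat), (1980, Fay, Quin), (1980, Fay, Sam), (1980, Fay, Uma), (1980, Kim, Fay), (1980, Kim, Kim), (1980, Kim, Pat), (1980, Kim, Quin), (1980, Kim, Sam), (1980, Kim, Uma), (1980, Pat, Fay), (1980, Pat, Kim), (1980, Pat, Pat), (1980, Pat, Quin), (1980, Pat, Sam), (1980, Pat, Uma), (1980, Quin, Fay), (1980, Quin, Kim), (1980, Quin, Pat), (1980, Quin, Quin), (1980, Quin, Sam), (1980, Quin, Uma), (1980, Sam, Fay), (1980, Sam, Kim), (1980, Sam, Pat), (1980, Sam, Quin), (1980, Sam, Sam), (1980, Sam, Uma), (1980, Uma, Fay), (1980, Uma, Kim), (1980, Uma, Pat), (1980, Uma, Quin), (1980, Uma, Sam), (1980, Uma, Uma), (1986, Gus, Gus), (1986, Gus, Hal), (1986, Hal, Gus), (1986, Hal, Hal)}
Filtering on mname ≠ mname2 leaves {(1980, Fay, Kim), (1980, Fay, Pat), (1980, Fay, Quin), (1980, Fay, Sam), (1980, Fay, Uma), (1980, Kim, Fay), (1980, Kim, Pat), (1980, Kim, Quin), (1980, Kim, Sam), (1980, Kim, Uma), (1980, Pat, Fay), (1980, Pat, Kim), (1980, Pat, Quin), (1980, Pat, Sam), (1980, Pat, Uma), (1980, Quin, Fay), (1980, Quin, Kim), (1980, Quin, Pat), (1980, Quin, Sam), (1980, Quin, Uma), (1980, Sam, Fay), (1980, Sam, Kim), (1980, Sam, Pat), (1980, Sam, Quin), (1980, Sam, Uma), (1980, Uma, Fay), (1980, Uma, Kim), (1980, Uma, Pat), (1980, Uma, Quin), (1980, Uma, Sam), (1986, Gus, Hal), (1986, Hal, Gus)}.
π[mname2, year]: project onto (mname2, year) (24 duplicate(s) eliminated) → {(Fay, 1980), (Gus, 1986), (Hal, 1986), (Kim, 1980), (Pat, 1980), (Quin, 1980), (Sam, 1980), (Uma, 1980)}

{(Fay, 1980), (Gus, 1986), (Hal, 1986), (Kim, 1980), (Pat, 1980), (Quin, 1980), (Sam, 1980), (Uma, 1980)}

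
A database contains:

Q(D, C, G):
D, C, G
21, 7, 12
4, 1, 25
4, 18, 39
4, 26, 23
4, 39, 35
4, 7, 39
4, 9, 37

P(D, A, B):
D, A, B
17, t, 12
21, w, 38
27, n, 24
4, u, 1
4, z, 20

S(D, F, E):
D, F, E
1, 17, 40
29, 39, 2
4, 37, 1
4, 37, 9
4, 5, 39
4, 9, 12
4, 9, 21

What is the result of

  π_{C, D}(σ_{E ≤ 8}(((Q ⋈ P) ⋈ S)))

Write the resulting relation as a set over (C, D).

Q ⋈ P (natural join on D): {(21, 7, 12, w, 38), (4, 1, 25, u, 1), (4, 1, 25, z, 20), (4, 18, 39, u, 1), (4, 18, 39, z, 20), (4, 26, 23, u, 1), (4, 26, 23, z, 20), (4, 39, 35, u, 1), (4, 39, 35, z, 20), (4, 7, 39, u, 1), (4, 7, 39, z, 20), (4, 9, 37, u, 1), (4, 9, 37, z, 20)}
(Q ⋈ P) ⋈ S (natural join on D): {(4, 1, 25, u, 1, 37, 1), (4, 1, 25, u, 1, 37, 9), (4, 1, 25, u, 1, 5, 39), (4, 1, 25, u, 1, 9, 12), (4, 1, 25, u, 1, 9, 21), (4, 1, 25, z, 20, 37, 1), (4, 1, 25, z, 20, 37, 9), (4, 1, 25, z, 20, 5, 39), (4, 1, 25, z, 20, 9, 12), (4, 1, 25, z, 20, 9, 21), (4, 18, 39, u, 1, 37, 1), (4, 18, 39, u, 1, 37, 9), (4, 18, 39, u, 1, 5, 39), (4, 18, 39, u, 1, 9, 12), (4, 18, 39, u, 1, 9, 21), (4, 18, 39, z, 20, 37, 1), (4, 18, 39, z, 20, 37, 9), (4, 18, 39, z, 20, 5, 39), (4, 18, 39, z, 20, 9, 12), (4, 18, 39, z, 20, 9, 21), (4, 26, 23, u, 1, 37, 1), (4, 26, 23, u, 1, 37, 9), (4, 26, 23, u, 1, 5, 39), (4, 26, 23, u, 1, 9, 12), (4, 26, 23, u, 1, 9, 21), (4, 26, 23, z, 20, 37, 1), (4, 26, 23, z, 20, 37, 9), (4, 26, 23, z, 20, 5, 39), (4, 26, 23, z, 20, 9, 12), (4, 26, 23, z, 20, 9, 21), (4, 39, 35, u, 1, 37, 1), (4, 39, 35, u, 1, 37, 9), (4, 39, 35, u, 1, 5, 39), (4, 39, 35, u, 1, 9, 12), (4, 39, 35, u, 1, 9, 21), (4, 39, 35, z, 20, 37, 1), (4, 39, 35, z, 20, 37, 9), (4, 39, 35, z, 20, 5, 39), (4, 39, 35, z, 20, 9, 12), (4, 39, 35, z, 20, 9, 21), (4, 7, 39, u, 1, 37, 1), (4, 7, 39, u, 1, 37, 9), (4, 7, 39, u, 1, 5, 39), (4, 7, 39, u, 1, 9, 12), (4, 7, 39, u, 1, 9, 21), (4, 7, 39, z, 20, 37, 1), (4, 7, 39, z, 20, 37, 9), (4, 7, 39, z, 20, 5, 39), (4, 7, 39, z, 20, 9, 12), (4, 7, 39, z, 20, 9, 21), (4, 9, 37, u, 1, 37, 1), (4, 9, 37, u, 1, 37, 9), (4, 9, 37, u, 1, 5, 39), (4, 9, 37, u, 1, 9, 12), (4, 9, 37, u, 1, 9, 21), (4, 9, 37, z, 20, 37, 1), (4, 9, 37, z, 20, 37, 9), (4, 9, 37, z, 20, 5, 39), (4, 9, 37, z, 20, 9, 12), (4, 9, 37, z, 20, 9, 21)}
Selection E ≤ 8: {(4, 1, 25, u, 1, 37, 1), (4, 1, 25, z, 20, 37, 1), (4, 18, 39, u, 1, 37, 1), (4, 18, 39, z, 20, 37, 1), (4, 26, 23, u, 1, 37, 1), (4, 26, 23, z, 20, 37, 1), (4, 39, 35, u, 1, 37, 1), (4, 39, 35, z, 20, 37, 1), (4, 7, 39, u, 1, 37, 1), (4, 7, 39, z, 20, 37, 1), (4, 9, 37, u, 1, 37, 1), (4, 9, 37, z, 20, 37, 1)}
π_{C, D} gives {(1, 4), (18, 4), (26, 4), (39, 4), (7, 4), (9, 4)} (6 duplicate(s) eliminated).

{(1, 4), (18, 4), (26, 4), (39, 4), (7, 4), (9, 4)}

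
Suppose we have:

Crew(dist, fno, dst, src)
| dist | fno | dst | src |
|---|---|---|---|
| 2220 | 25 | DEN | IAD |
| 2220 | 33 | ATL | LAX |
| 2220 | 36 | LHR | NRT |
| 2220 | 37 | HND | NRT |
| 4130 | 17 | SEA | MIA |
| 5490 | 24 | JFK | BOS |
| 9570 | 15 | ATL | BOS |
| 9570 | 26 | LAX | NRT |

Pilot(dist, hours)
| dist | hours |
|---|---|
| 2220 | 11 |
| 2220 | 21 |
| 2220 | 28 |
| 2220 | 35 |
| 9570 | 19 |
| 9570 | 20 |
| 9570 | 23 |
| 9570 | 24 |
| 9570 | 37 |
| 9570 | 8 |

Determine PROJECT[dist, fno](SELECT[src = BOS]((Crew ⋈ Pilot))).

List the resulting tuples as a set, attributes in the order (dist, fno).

Joining Crew and Pilot on dist yields {(2220, 25, DEN, IAD, 11), (2220, 25, DEN, IAD, 21), (2220, 25, DEN, IAD, 28), (2220, 25, DEN, IAD, 35), (2220, 33, ATL, LAX, 11), (2220, 33, ATL, LAX, 21), (2220, 33, ATL, LAX, 28), (2220, 33, ATL, LAX, 35), (2220, 36, LHR, NRT, 11), (2220, 36, LHR, NRT, 21), (2220, 36, LHR, NRT, 28), (2220, 36, LHR, NRT, 35), (2220, 37, HND, NRT, 11), (2220, 37, HND, NRT, 21), (2220, 37, HND, NRT, 28), (2220, 37, HND, NRT, 35), (9570, 15, ATL, BOS, 19), (9570, 15, ATL, BOS, 20), (9570, 15, ATL, BOS, 23), (9570, 15, ATL, BOS, 24), (9570, 15, ATL, BOS, 37), (9570, 15, ATL, BOS, 8), (9570, 26, LAX, NRT, 19), (9570, 26, LAX, NRT, 20), (9570, 26, LAX, NRT, 23), (9570, 26, LAX, NRT, 24), (9570, 26, LAX, NRT, 37), (9570, 26, LAX, NRT, 8)}.
Selection src = BOS: {(9570, 15, ATL, BOS, 19), (9570, 15, ATL, BOS, 20), (9570, 15, ATL, BOS, 23), (9570, 15, ATL, BOS, 24), (9570, 15, ATL, BOS, 37), (9570, 15, ATL, BOS, 8)}
π[dist, fno]: project onto (dist, fno) (5 duplicate(s) eliminated) → {(9570, 15)}

{(9570, 15)}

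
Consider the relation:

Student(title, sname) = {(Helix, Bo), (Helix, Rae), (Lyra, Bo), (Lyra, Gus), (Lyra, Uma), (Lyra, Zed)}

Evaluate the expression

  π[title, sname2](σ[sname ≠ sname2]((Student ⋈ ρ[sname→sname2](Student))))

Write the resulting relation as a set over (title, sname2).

{(Helix, Bo), (Helix, Rae), (Lyra, Bo), (Lyra, Gus), (Lyra, Uma), (Lyra, Zed)}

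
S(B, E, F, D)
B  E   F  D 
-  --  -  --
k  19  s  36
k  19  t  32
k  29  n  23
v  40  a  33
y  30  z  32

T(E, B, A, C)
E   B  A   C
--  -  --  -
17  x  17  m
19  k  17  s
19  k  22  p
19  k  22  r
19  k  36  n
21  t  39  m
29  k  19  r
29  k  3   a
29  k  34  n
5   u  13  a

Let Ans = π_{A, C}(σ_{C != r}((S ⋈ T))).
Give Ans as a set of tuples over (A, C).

S ⋈ T (natural join on B, E): {(k, 19, s, 36, 17, s), (k, 19, s, 36, 22, p), (k, 19, s, 36, 22, r), (k, 19, s, 36, 36, n), (k, 19, t, 32, 17, s), (k, 19, t, 32, 22, p), (k, 19, t, 32, 22, r), (k, 19, t, 32, 36, n), (k, 29, n, 23, 19, r), (k, 29, n, 23, 3, a), (k, 29, n, 23, 34, n)}
Filtering on C != r leaves {(k, 19, s, 36, 17, s), (k, 19, s, 36, 22, p), (k, 19, s, 36, 36, n), (k, 19, t, 32, 17, s), (k, 19, t, 32, 22, p), (k, 19, t, 32, 36, n), (k, 29, n, 23, 3, a), (k, 29, n, 23, 34, n)}.
π_{A, C} gives {(17, s), (22, p), (3, a), (34, n), (36, n)} (3 duplicate(s) eliminated).

{(17, s), (22, p), (3, a), (34, n), (36, n)}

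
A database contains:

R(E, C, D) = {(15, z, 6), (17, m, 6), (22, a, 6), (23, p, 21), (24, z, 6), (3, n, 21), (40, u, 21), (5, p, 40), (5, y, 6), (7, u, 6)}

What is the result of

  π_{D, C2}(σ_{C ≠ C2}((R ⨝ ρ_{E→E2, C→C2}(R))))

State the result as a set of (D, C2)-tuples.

ρ[E→E2, C→C2]: schema becomes (E2, C2, D); tuples unchanged.
Natural join on D: {(15, z, 6, 15, z), (15, z, 6, 17, m), (15, z, 6, 22, a), (15, z, 6, 24, z), (15, z, 6, 5, y), (15, z, 6, 7, u), (17, m, 6, 15, z), (17, m, 6, 17, m), (17, m, 6, 22, a), (17, m, 6, 24, z), (17, m, 6, 5, y), (17, m, 6, 7, u), (22, a, 6, 15, z), (22, a, 6, 17, m), (22, a, 6, 22, a), (22, a, 6, 24, z), (22, a, 6, 5, y), (22, a, 6, 7, u), (23, p, 21, 23, p), (23, p, 21, 3, n), (23, p, 21, 40, u), (24, z, 6, 15, z), (24, z, 6, 17, m), (24, z, 6, 22, a), (24, z, 6, 24, z), (24, z, 6, 5, y), (24, z, 6, 7, u), (3, n, 21, 23, p), (3, n, 21, 3, n), (3, n, 21, 40, u), (40, u, 21, 23, p), (40, u, 21, 3, n), (40, u, 21, 40, u), (5, p, 40, 5, p), (5, y, 6, 15, z), (5, y, 6, 17, m), (5, y, 6, 22, a), (5, y, 6, 24, z), (5, y, 6, 5, y), (5, y, 6, 7, u), (7, u, 6, 15, z), (7, u, 6, 17, m), (7, u, 6, 22, a), (7, u, 6, 24, z), (7, u, 6, 5, y), (7, u, 6, 7, u)}
Selection C ≠ C2: {(15, z, 6, 17, m), (15, z, 6, 22, a), (15, z, 6, 5, y), (15, z, 6, 7, u), (17, m, 6, 15, z), (17, m, 6, 22, a), (17, m, 6, 24, z), (17, m, 6, 5, y), (17, m, 6, 7, u), (22, a, 6, 15, z), (22, a, 6, 17, m), (22, a, 6, 24, z), (22, a, 6, 5, y), (22, a, 6, 7, u), (23, p, 21, 3, n), (23, p, 21, 40, u), (24, z, 6, 17, m), (24, z, 6, 22, a), (24, z, 6, 5, y), (24, z, 6, 7, u), (3, n, 21, 23, p), (3, n, 21, 40, u), (40, u, 21, 23, p), (40, u, 21, 3, n), (5, y, 6, 15, z), (5, y, 6, 17, m), (5, y, 6, 22, a), (5, y, 6, 24, z), (5, y, 6, 7, u), (7, u, 6, 15, z), (7, u, 6, 17, m), (7, u, 6, 22, a), (7, u, 6, 24, z), (7, u, 6, 5, y)}
π_{D, C2} gives {(21, n), (21, p), (21, u), (6, a), (6, m), (6, u), (6, y), (6, z)} (26 duplicate(s) eliminated).

{(21, n), (21, p), (21, u), (6, a), (6, m), (6, u), (6, y), (6, z)}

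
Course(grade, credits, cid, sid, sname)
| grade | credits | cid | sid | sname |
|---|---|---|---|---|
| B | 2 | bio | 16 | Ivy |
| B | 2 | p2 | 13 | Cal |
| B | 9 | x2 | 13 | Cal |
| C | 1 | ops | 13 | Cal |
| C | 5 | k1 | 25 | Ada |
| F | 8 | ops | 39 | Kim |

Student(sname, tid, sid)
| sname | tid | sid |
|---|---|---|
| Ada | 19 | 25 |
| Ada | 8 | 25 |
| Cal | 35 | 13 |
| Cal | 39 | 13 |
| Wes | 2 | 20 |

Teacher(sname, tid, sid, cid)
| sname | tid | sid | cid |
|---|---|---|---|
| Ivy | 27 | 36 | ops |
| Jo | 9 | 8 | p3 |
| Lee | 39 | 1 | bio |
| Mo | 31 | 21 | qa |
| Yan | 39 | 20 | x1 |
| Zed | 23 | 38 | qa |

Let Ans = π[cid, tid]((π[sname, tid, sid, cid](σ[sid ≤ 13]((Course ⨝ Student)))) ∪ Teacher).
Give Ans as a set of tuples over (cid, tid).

Natural join on sid, sname: {(B, 2, p2, 13, Cal, 35), (B, 2, p2, 13, Cal, 39), (B, 9, x2, 13, Cal, 35), (B, 9, x2, 13, Cal, 39), (C, 1, ops, 13, Cal, 35), (C, 1, ops, 13, Cal, 39), (C, 5, k1, 25, Ada, 19), (C, 5, k1, 25, Ada, 8)}
Filtering on sid ≤ 13 leaves {(B, 2, p2, 13, Cal, 35), (B, 2, p2, 13, Cal, 39), (B, 9, x2, 13, Cal, 35), (B, 9, x2, 13, Cal, 39), (C, 1, ops, 13, Cal, 35), (C, 1, ops, 13, Cal, 39)}.
Projecting to sname, tid, sid, cid: {(Cal, 35, 13, ops), (Cal, 35, 13, p2), (Cal, 35, 13, x2), (Cal, 39, 13, ops), (Cal, 39, 13, p2), (Cal, 39, 13, x2)}
Set union of the two operands is {(Cal, 35, 13, ops), (Cal, 35, 13, p2), (Cal, 35, 13, x2), (Cal, 39, 13, ops), (Cal, 39, 13, p2), (Cal, 39, 13, x2), (Ivy, 27, 36, ops), (Jo, 9, 8, p3), (Lee, 39, 1, bio), (Mo, 31, 21, qa), (Yan, 39, 20, x1), (Zed, 23, 38, qa)}.
Projecting to cid, tid: {(bio, 39), (ops, 27), (ops, 35), (ops, 39), (p2, 35), (p2, 39), (p3, 9), (qa, 23), (qa, 31), (x1, 39), (x2, 35), (x2, 39)}

{(bio, 39), (ops, 27), (ops, 35), (ops, 39), (p2, 35), (p2, 39), (p3, 9), (qa, 23), (qa, 31), (x1, 39), (x2, 35), (x2, 39)}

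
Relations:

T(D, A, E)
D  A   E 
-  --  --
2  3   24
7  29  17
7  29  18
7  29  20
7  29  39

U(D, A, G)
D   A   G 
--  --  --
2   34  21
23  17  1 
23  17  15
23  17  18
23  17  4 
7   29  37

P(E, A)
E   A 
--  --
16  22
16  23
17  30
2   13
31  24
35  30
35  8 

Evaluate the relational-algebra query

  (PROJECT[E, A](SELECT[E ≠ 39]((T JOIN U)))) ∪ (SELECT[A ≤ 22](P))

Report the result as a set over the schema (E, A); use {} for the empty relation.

Natural join on D, A: {(7, 29, 17, 37), (7, 29, 18, 37), (7, 29, 20, 37), (7, 29, 39, 37)}
Filtering on E ≠ 39 leaves {(7, 29, 17, 37), (7, 29, 18, 37), (7, 29, 20, 37)}.
Keep only column(s) E, A: {(17, 29), (18, 29), (20, 29)}
Filtering on A ≤ 22 leaves {(16, 22), (2, 13), (35, 8)}.
Union: {(17, 29), (18, 29), (20, 29)} with {(16, 22), (2, 13), (35, 8)} → {(16, 22), (17, 29), (18, 29), (2, 13), (20, 29), (35, 8)}

{(16, 22), (17, 29), (18, 29), (2, 13), (20, 29), (35, 8)}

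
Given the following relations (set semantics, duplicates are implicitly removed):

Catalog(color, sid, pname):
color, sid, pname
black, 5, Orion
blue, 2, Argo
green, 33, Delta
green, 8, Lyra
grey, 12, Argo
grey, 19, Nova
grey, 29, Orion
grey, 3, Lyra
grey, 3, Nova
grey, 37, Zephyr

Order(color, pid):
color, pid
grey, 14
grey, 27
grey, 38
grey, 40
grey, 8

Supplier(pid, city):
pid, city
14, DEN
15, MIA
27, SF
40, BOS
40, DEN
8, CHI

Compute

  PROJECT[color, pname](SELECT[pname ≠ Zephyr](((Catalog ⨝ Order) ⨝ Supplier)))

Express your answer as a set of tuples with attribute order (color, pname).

{(grey, Argo), (grey, Lyra), (grey, Nova), (grey, Orion)}

Catalog ⋈ Order (natural join on color): {(grey, 12, Argo, 14), (grey, 12, Argo, 27), (grey, 12, Argo, 38), (grey, 12, Argo, 40), (grey, 12, Argo, 8), (grey, 19, Nova, 14), (grey, 19, Nova, 27), (grey, 19, Nova, 38), (grey, 19, Nova, 40), (grey, 19, Nova, 8), (grey, 29, Orion, 14), (grey, 29, Orion, 27), (grey, 29, Orion, 38), (grey, 29, Orion, 40), (grey, 29, Orion, 8), (grey, 3, Lyra, 14), (grey, 3, Lyra, 27), (grey, 3, Lyra, 38), (grey, 3, Lyra, 40), (grey, 3, Lyra, 8), (grey, 3, Nova, 14), (grey, 3, Nova, 27), (grey, 3, Nova, 38), (grey, 3, Nova, 40), (grey, 3, Nova, 8), (grey, 37, Zephyr, 14), (grey, 37, Zephyr, 27), (grey, 37, Zephyr, 38), (grey, 37, Zephyr, 40), (grey, 37, Zephyr, 8)}
(Catalog ⨝ Order) ⋈ Supplier (natural join on pid): {(grey, 12, Argo, 14, DEN), (grey, 12, Argo, 27, SF), (grey, 12, Argo, 40, BOS), (grey, 12, Argo, 40, DEN), (grey, 12, Argo, 8, CHI), (grey, 19, Nova, 14, DEN), (grey, 19, Nova, 27, SF), (grey, 19, Nova, 40, BOS), (grey, 19, Nova, 40, DEN), (grey, 19, Nova, 8, CHI), (grey, 29, Orion, 14, DEN), (grey, 29, Orion, 27, SF), (grey, 29, Orion, 40, BOS), (grey, 29, Orion, 40, DEN), (grey, 29, Orion, 8, CHI), (grey, 3, Lyra, 14, DEN), (grey, 3, Lyra, 27, SF), (grey, 3, Lyra, 40, BOS), (grey, 3, Lyra, 40, DEN), (grey, 3, Lyra, 8, CHI), (grey, 3, Nova, 14, DEN), (grey, 3, Nova, 27, SF), (grey, 3, Nova, 40, BOS), (grey, 3, Nova, 40, DEN), (grey, 3, Nova, 8, CHI), (grey, 37, Zephyr, 14, DEN), (grey, 37, Zephyr, 27, SF), (grey, 37, Zephyr, 40, BOS), (grey, 37, Zephyr, 40, DEN), (grey, 37, Zephyr, 8, CHI)}
Filtering on pname ≠ Zephyr leaves {(grey, 12, Argo, 14, DEN), (grey, 12, Argo, 27, SF), (grey, 12, Argo, 40, BOS), (grey, 12, Argo, 40, DEN), (grey, 12, Argo, 8, CHI), (grey, 19, Nova, 14, DEN), (grey, 19, Nova, 27, SF), (grey, 19, Nova, 40, BOS), (grey, 19, Nova, 40, DEN), (grey, 19, Nova, 8, CHI), (grey, 29, Orion, 14, DEN), (grey, 29, Orion, 27, SF), (grey, 29, Orion, 40, BOS), (grey, 29, Orion, 40, DEN), (grey, 29, Orion, 8, CHI), (grey, 3, Lyra, 14, DEN), (grey, 3, Lyra, 27, SF), (grey, 3, Lyra, 40, BOS), (grey, 3, Lyra, 40, DEN), (grey, 3, Lyra, 8, CHI), (grey, 3, Nova, 14, DEN), (grey, 3, Nova, 27, SF), (grey, 3, Nova, 40, BOS), (grey, 3, Nova, 40, DEN), (grey, 3, Nova, 8, CHI)}.
π_{color, pname} gives {(grey, Argo), (grey, Lyra), (grey, Nova), (grey, Orion)} (21 duplicate(s) eliminated).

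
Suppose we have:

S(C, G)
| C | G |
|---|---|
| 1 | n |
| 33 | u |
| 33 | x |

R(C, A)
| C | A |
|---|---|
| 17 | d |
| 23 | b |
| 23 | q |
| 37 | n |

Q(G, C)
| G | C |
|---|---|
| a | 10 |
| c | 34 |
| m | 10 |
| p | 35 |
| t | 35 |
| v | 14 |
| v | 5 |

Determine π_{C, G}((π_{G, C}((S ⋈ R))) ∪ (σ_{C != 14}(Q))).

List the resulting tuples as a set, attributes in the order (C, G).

Natural join on C: {}
π_{G, C} gives {}.
Filtering on C != 14 leaves {(a, 10), (c, 34), (m, 10), (p, 35), (t, 35), (v, 5)}.
Set union of the two operands is {(a, 10), (c, 34), (m, 10), (p, 35), (t, 35), (v, 5)}.
π_{C, G} gives {(10, a), (10, m), (34, c), (35, p), (35, t), (5, v)}.

{(10, a), (10, m), (34, c), (35, p), (35, t), (5, v)}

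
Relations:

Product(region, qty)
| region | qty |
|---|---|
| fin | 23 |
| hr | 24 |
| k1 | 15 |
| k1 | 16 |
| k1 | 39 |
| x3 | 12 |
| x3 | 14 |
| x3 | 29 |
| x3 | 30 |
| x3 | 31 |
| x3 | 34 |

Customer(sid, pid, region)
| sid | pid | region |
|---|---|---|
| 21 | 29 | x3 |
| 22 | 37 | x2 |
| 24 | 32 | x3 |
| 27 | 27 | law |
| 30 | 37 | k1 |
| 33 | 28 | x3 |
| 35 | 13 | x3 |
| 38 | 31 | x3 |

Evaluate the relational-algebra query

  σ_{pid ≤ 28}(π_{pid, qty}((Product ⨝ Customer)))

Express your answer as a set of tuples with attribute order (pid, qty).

Joining Product and Customer on region yields {(k1, 15, 30, 37), (k1, 16, 30, 37), (k1, 39, 30, 37), (x3, 12, 21, 29), (x3, 12, 24, 32), (x3, 12, 33, 28), (x3, 12, 35, 13), (x3, 12, 38, 31), (x3, 14, 21, 29), (x3, 14, 24, 32), (x3, 14, 33, 28), (x3, 14, 35, 13), (x3, 14, 38, 31), (x3, 29, 21, 29), (x3, 29, 24, 32), (x3, 29, 33, 28), (x3, 29, 35, 13), (x3, 29, 38, 31), (x3, 30, 21, 29), (x3, 30, 24, 32), (x3, 30, 33, 28), (x3, 30, 35, 13), (x3, 30, 38, 31), (x3, 31, 21, 29), (x3, 31, 24, 32), (x3, 31, 33, 28), (x3, 31, 35, 13), (x3, 31, 38, 31), (x3, 34, 21, 29), (x3, 34, 24, 32), (x3, 34, 33, 28), (x3, 34, 35, 13), (x3, 34, 38, 31)}.
π[pid, qty]: project onto (pid, qty) → {(13, 12), (13, 14), (13, 29), (13, 30), (13, 31), (13, 34), (28, 12), (28, 14), (28, 29), (28, 30), (28, 31), (28, 34), (29, 12), (29, 14), (29, 29), (29, 30), (29, 31), (29, 34), (31, 12), (31, 14), (31, 29), (31, 30), (31, 31), (31, 34), (32, 12), (32, 14), (32, 29), (32, 30), (32, 31), (32, 34), (37, 15), (37, 16), (37, 39)}
Apply σ_{pid ≤ 28}; surviving tuples: {(13, 12), (13, 14), (13, 29), (13, 30), (13, 31), (13, 34), (28, 12), (28, 14), (28, 29), (28, 30), (28, 31), (28, 34)}

{(13, 12), (13, 14), (13, 29), (13, 30), (13, 31), (13, 34), (28, 12), (28, 14), (28, 29), (28, 30), (28, 31), (28, 34)}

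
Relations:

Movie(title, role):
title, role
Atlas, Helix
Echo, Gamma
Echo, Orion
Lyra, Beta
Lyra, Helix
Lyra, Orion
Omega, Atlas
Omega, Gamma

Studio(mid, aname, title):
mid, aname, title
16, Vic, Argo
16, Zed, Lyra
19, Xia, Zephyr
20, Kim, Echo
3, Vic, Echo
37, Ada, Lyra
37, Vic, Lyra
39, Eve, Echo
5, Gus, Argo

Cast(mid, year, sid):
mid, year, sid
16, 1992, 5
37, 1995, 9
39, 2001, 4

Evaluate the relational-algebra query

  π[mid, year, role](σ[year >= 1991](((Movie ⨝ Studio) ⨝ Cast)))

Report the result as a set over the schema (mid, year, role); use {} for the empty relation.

{(16, 1992, Beta), (16, 1992, Helix), (16, 1992, Orion), (37, 1995, Beta), (37, 1995, Helix), (37, 1995, Orion), (39, 2001, Gamma), (39, 2001, Orion)}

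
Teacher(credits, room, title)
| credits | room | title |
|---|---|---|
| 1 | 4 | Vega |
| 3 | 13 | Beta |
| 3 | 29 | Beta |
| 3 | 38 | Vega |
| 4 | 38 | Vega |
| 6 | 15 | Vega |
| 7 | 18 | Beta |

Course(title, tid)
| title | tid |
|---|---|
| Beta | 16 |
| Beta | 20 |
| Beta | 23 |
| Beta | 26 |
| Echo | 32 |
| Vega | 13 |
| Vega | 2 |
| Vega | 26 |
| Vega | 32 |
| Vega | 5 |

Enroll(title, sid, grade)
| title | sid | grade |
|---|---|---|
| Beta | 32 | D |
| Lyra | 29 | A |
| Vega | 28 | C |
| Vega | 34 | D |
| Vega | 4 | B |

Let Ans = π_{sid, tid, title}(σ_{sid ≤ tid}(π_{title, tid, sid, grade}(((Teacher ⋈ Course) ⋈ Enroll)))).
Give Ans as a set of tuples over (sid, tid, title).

Natural join on title: {(1, 4, Vega, 13), (1, 4, Vega, 2), (1, 4, Vega, 26), (1, 4, Vega, 32), (1, 4, Vega, 5), (3, 13, Beta, 16), (3, 13, Beta, 20), (3, 13, Beta, 23), (3, 13, Beta, 26), (3, 29, Beta, 16), (3, 29, Beta, 20), (3, 29, Beta, 23), (3, 29, Beta, 26), (3, 38, Vega, 13), (3, 38, Vega, 2), (3, 38, Vega, 26), (3, 38, Vega, 32), (3, 38, Vega, 5), (4, 38, Vega, 13), (4, 38, Vega, 2), (4, 38, Vega, 26), (4, 38, Vega, 32), (4, 38, Vega, 5), (6, 15, Vega, 13), (6, 15, Vega, 2), (6, 15, Vega, 26), (6, 15, Vega, 32), (6, 15, Vega, 5), (7, 18, Beta, 16), (7, 18, Beta, 20), (7, 18, Beta, 23), (7, 18, Beta, 26)}
Natural join on title: {(1, 4, Vega, 13, 28, C), (1, 4, Vega, 13, 34, D), (1, 4, Vega, 13, 4, B), (1, 4, Vega, 2, 28, C), (1, 4, Vega, 2, 34, D), (1, 4, Vega, 2, 4, B), (1, 4, Vega, 26, 28, C), (1, 4, Vega, 26, 34, D), (1, 4, Vega, 26, 4, B), (1, 4, Vega, 32, 28, C), (1, 4, Vega, 32, 34, D), (1, 4, Vega, 32, 4, B), (1, 4, Vega, 5, 28, C), (1, 4, Vega, 5, 34, D), (1, 4, Vega, 5, 4, B), (3, 13, Beta, 16, 32, D), (3, 13, Beta, 20, 32, D), (3, 13, Beta, 23, 32, D), (3, 13, Beta, 26, 32, D), (3, 29, Beta, 16, 32, D), (3, 29, Beta, 20, 32, D), (3, 29, Beta, 23, 32, D), (3, 29, Beta, 26, 32, D), (3, 38, Vega, 13, 28, C), (3, 38, Vega, 13, 34, D), (3, 38, Vega, 13, 4, B), (3, 38, Vega, 2, 28, C), (3, 38, Vega, 2, 34, D), (3, 38, Vega, 2, 4, B), (3, 38, Vega, 26, 28, C), (3, 38, Vega, 26, 34, D), (3, 38, Vega, 26, 4, B), (3, 38, Vega, 32, 28, C), (3, 38, Vega, 32, 34, D), (3, 38, Vega, 32, 4, B), (3, 38, Vega, 5, 28, C), (3, 38, Vega, 5, 34, D), (3, 38, Vega, 5, 4, B), (4, 38, Vega, 13, 28, C), (4, 38, Vega, 13, 34, D), (4, 38, Vega, 13, 4, B), (4, 38, Vega, 2, 28, C), (4, 38, Vega, 2, 34, D), (4, 38, Vega, 2, 4, B), (4, 38, Vega, 26, 28, C), (4, 38, Vega, 26, 34, D), (4, 38, Vega, 26, 4, B), (4, 38, Vega, 32, 28, C), (4, 38, Vega, 32, 34, D), (4, 38, Vega, 32, 4, B), (4, 38, Vega, 5, 28, C), (4, 38, Vega, 5, 34, D), (4, 38, Vega, 5, 4, B), (6, 15, Vega, 13, 28, C), (6, 15, Vega, 13, 34, D), (6, 15, Vega, 13, 4, B), (6, 15, Vega, 2, 28, C), (6, 15, Vega, 2, 34, D), (6, 15, Vega, 2, 4, B), (6, 15, Vega, 26, 28, C), (6, 15, Vega, 26, 34, D), (6, 15, Vega, 26, 4, B), (6, 15, Vega, 32, 28, C), (6, 15, Vega, 32, 34, D), (6, 15, Vega, 32, 4, B), (6, 15, Vega, 5, 28, C), (6, 15, Vega, 5, 34, D), (6, 15, Vega, 5, 4, B), (7, 18, Beta, 16, 32, D), (7, 18, Beta, 20, 32, D), (7, 18, Beta, 23, 32, D), (7, 18, Beta, 26, 32, D)}
Projecting to title, tid, sid, grade (53 duplicate(s) eliminated): {(Beta, 16, 32, D), (Beta, 20, 32, D), (Beta, 23, 32, D), (Beta, 26, 32, D), (Vega, 13, 28, C), (Vega, 13, 34, D), (Vega, 13, 4, B), (Vega, 2, 28, C), (Vega, 2, 34, D), (Vega, 2, 4, B), (Vega, 26, 28, C), (Vega, 26, 34, D), (Vega, 26, 4, B), (Vega, 32, 28, C), (Vega, 32, 34, D), (Vega, 32, 4, B), (Vega, 5, 28, C), (Vega, 5, 34, D), (Vega, 5, 4, B)}
Apply σ_{sid ≤ tid}; surviving tuples: {(Vega, 13, 4, B), (Vega, 26, 4, B), (Vega, 32, 28, C), (Vega, 32, 4, B), (Vega, 5, 4, B)}
Projecting to sid, tid, title: {(28, 32, Vega), (4, 13, Vega), (4, 26, Vega), (4, 32, Vega), (4, 5, Vega)}

{(28, 32, Vega), (4, 13, Vega), (4, 26, Vega), (4, 32, Vega), (4, 5, Vega)}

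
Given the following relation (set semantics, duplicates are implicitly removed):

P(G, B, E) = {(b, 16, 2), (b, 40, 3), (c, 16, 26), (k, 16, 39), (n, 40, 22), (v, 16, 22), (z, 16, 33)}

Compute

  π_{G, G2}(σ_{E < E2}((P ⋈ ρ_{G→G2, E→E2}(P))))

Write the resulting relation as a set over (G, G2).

{(b, c), (b, k), (b, n), (b, v), (b, z), (c, k), (c, z), (v, c), (v, k), (v, z), (z, k)}

ρ[G→G2, E→E2]: schema becomes (G2, B, E2); tuples unchanged.
Natural join on B: {(b, 16, 2, b, 2), (b, 16, 2, c, 26), (b, 16, 2, k, 39), (b, 16, 2, v, 22), (b, 16, 2, z, 33), (b, 40, 3, b, 3), (b, 40, 3, n, 22), (c, 16, 26, b, 2), (c, 16, 26, c, 26), (c, 16, 26, k, 39), (c, 16, 26, v, 22), (c, 16, 26, z, 33), (k, 16, 39, b, 2), (k, 16, 39, c, 26), (k, 16, 39, k, 39), (k, 16, 39, v, 22), (k, 16, 39, z, 33), (n, 40, 22, b, 3), (n, 40, 22, n, 22), (v, 16, 22, b, 2), (v, 16, 22, c, 26), (v, 16, 22, k, 39), (v, 16, 22, v, 22), (v, 16, 22, z, 33), (z, 16, 33, b, 2), (z, 16, 33, c, 26), (z, 16, 33, k, 39), (z, 16, 33, v, 22), (z, 16, 33, z, 33)}
Selection E < E2: {(b, 16, 2, c, 26), (b, 16, 2, k, 39), (b, 16, 2, v, 22), (b, 16, 2, z, 33), (b, 40, 3, n, 22), (c, 16, 26, k, 39), (c, 16, 26, z, 33), (v, 16, 22, c, 26), (v, 16, 22, k, 39), (v, 16, 22, z, 33), (z, 16, 33, k, 39)}
Keep only column(s) G, G2: {(b, c), (b, k), (b, n), (b, v), (b, z), (c, k), (c, z), (v, c), (v, k), (v, z), (z, k)}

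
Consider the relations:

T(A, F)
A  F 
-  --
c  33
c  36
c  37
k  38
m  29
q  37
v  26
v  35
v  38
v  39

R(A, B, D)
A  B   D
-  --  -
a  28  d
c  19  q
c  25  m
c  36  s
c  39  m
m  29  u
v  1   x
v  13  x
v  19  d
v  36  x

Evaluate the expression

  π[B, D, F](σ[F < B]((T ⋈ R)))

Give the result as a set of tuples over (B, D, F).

{(36, s, 33), (36, x, 26), (36, x, 35), (39, m, 33), (39, m, 36), (39, m, 37)}

Natural join on A: {(c, 33, 19, q), (c, 33, 25, m), (c, 33, 36, s), (c, 33, 39, m), (c, 36, 19, q), (c, 36, 25, m), (c, 36, 36, s), (c, 36, 39, m), (c, 37, 19, q), (c, 37, 25, m), (c, 37, 36, s), (c, 37, 39, m), (m, 29, 29, u), (v, 26, 1, x), (v, 26, 13, x), (v, 26, 19, d), (v, 26, 36, x), (v, 35, 1, x), (v, 35, 13, x), (v, 35, 19, d), (v, 35, 36, x), (v, 38, 1, x), (v, 38, 13, x), (v, 38, 19, d), (v, 38, 36, x), (v, 39, 1, x), (v, 39, 13, x), (v, 39, 19, d), (v, 39, 36, x)}
σ[F < B]: keep tuples satisfying F < B → {(c, 33, 36, s), (c, 33, 39, m), (c, 36, 39, m), (c, 37, 39, m), (v, 26, 36, x), (v, 35, 36, x)}
Projecting to B, D, F: {(36, s, 33), (36, x, 26), (36, x, 35), (39, m, 33), (39, m, 36), (39, m, 37)}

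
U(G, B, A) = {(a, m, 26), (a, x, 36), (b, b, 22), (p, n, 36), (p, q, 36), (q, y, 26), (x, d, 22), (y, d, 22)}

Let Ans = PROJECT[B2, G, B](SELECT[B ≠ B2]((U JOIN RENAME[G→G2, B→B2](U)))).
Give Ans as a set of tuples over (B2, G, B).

ρ[G→G2, B→B2]: schema becomes (G2, B2, A); tuples unchanged.
U ⋈ RENAME[G→G2, B→B2](U) (natural join on A): {(a, m, 26, a, m), (a, m, 26, q, y), (a, x, 36, a, x), (a, x, 36, p, n), (a, x, 36, p, q), (b, b, 22, b, b), (b, b, 22, x, d), (b, b, 22, y, d), (p, n, 36, a, x), (p, n, 36, p, n), (p, n, 36, p, q), (p, q, 36, a, x), (p, q, 36, p, n), (p, q, 36, p, q), (q, y, 26, a, m), (q, y, 26, q, y), (x, d, 22, b, b), (x, d, 22, x, d), (x, d, 22, y, d), (y, d, 22, b, b), (y, d, 22, x, d), (y, d, 22, y, d)}
Selection B ≠ B2: {(a, m, 26, q, y), (a, x, 36, p, n), (a, x, 36, p, q), (b, b, 22, x, d), (b, b, 22, y, d), (p, n, 36, a, x), (p, n, 36, p, q), (p, q, 36, a, x), (p, q, 36, p, n), (q, y, 26, a, m), (x, d, 22, b, b), (y, d, 22, b, b)}
π_{B2, G, B} gives {(b, x, d), (b, y, d), (d, b, b), (m, q, y), (n, a, x), (n, p, q), (q, a, x), (q, p, n), (x, p, n), (x, p, q), (y, a, m)} (1 duplicate(s) eliminated).

{(b, x, d), (b, y, d), (d, b, b), (m, q, y), (n, a, x), (n, p, q), (q, a, x), (q, p, n), (x, p, n), (x, p, q), (y, a, m)}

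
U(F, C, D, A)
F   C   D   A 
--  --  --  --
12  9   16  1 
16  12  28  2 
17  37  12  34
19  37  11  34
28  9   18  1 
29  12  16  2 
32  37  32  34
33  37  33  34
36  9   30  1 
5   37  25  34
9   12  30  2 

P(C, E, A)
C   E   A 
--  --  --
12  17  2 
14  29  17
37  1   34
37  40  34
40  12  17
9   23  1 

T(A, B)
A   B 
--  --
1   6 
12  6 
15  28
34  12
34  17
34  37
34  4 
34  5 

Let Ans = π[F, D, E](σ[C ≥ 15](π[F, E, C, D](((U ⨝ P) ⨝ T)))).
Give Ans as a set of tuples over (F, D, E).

Joining U and P on C, A yields {(12, 9, 16, 1, 23), (16, 12, 28, 2, 17), (17, 37, 12, 34, 1), (17, 37, 12, 34, 40), (19, 37, 11, 34, 1), (19, 37, 11, 34, 40), (28, 9, 18, 1, 23), (29, 12, 16, 2, 17), (32, 37, 32, 34, 1), (32, 37, 32, 34, 40), (33, 37, 33, 34, 1), (33, 37, 33, 34, 40), (36, 9, 30, 1, 23), (5, 37, 25, 34, 1), (5, 37, 25, 34, 40), (9, 12, 30, 2, 17)}.
Joining (U ⨝ P) and T on A yields {(12, 9, 16, 1, 23, 6), (17, 37, 12, 34, 1, 12), (17, 37, 12, 34, 1, 17), (17, 37, 12, 34, 1, 37), (17, 37, 12, 34, 1, 4), (17, 37, 12, 34, 1, 5), (17, 37, 12, 34, 40, 12), (17, 37, 12, 34, 40, 17), (17, 37, 12, 34, 40, 37), (17, 37, 12, 34, 40, 4), (17, 37, 12, 34, 40, 5), (19, 37, 11, 34, 1, 12), (19, 37, 11, 34, 1, 17), (19, 37, 11, 34, 1, 37), (19, 37, 11, 34, 1, 4), (19, 37, 11, 34, 1, 5), (19, 37, 11, 34, 40, 12), (19, 37, 11, 34, 40, 17), (19, 37, 11, 34, 40, 37), (19, 37, 11, 34, 40, 4), (19, 37, 11, 34, 40, 5), (28, 9, 18, 1, 23, 6), (32, 37, 32, 34, 1, 12), (32, 37, 32, 34, 1, 17), (32, 37, 32, 34, 1, 37), (32, 37, 32, 34, 1, 4), (32, 37, 32, 34, 1, 5), (32, 37, 32, 34, 40, 12), (32, 37, 32, 34, 40, 17), (32, 37, 32, 34, 40, 37), (32, 37, 32, 34, 40, 4), (32, 37, 32, 34, 40, 5), (33, 37, 33, 34, 1, 12), (33, 37, 33, 34, 1, 17), (33, 37, 33, 34, 1, 37), (33, 37, 33, 34, 1, 4), (33, 37, 33, 34, 1, 5), (33, 37, 33, 34, 40, 12), (33, 37, 33, 34, 40, 17), (33, 37, 33, 34, 40, 37), (33, 37, 33, 34, 40, 4), (33, 37, 33, 34, 40, 5), (36, 9, 30, 1, 23, 6), (5, 37, 25, 34, 1, 12), (5, 37, 25, 34, 1, 17), (5, 37, 25, 34, 1, 37), (5, 37, 25, 34, 1, 4), (5, 37, 25, 34, 1, 5), (5, 37, 25, 34, 40, 12), (5, 37, 25, 34, 40, 17), (5, 37, 25, 34, 40, 37), (5, 37, 25, 34, 40, 4), (5, 37, 25, 34, 40, 5)}.
π[F, E, C, D]: project onto (F, E, C, D) (40 duplicate(s) eliminated) → {(12, 23, 9, 16), (17, 1, 37, 12), (17, 40, 37, 12), (19, 1, 37, 11), (19, 40, 37, 11), (28, 23, 9, 18), (32, 1, 37, 32), (32, 40, 37, 32), (33, 1, 37, 33), (33, 40, 37, 33), (36, 23, 9, 30), (5, 1, 37, 25), (5, 40, 37, 25)}
σ[C ≥ 15]: keep tuples satisfying C ≥ 15 → {(17, 1, 37, 12), (17, 40, 37, 12), (19, 1, 37, 11), (19, 40, 37, 11), (32, 1, 37, 32), (32, 40, 37, 32), (33, 1, 37, 33), (33, 40, 37, 33), (5, 1, 37, 25), (5, 40, 37, 25)}
π[F, D, E]: project onto (F, D, E) → {(17, 12, 1), (17, 12, 40), (19, 11, 1), (19, 11, 40), (32, 32, 1), (32, 32, 40), (33, 33, 1), (33, 33, 40), (5, 25, 1), (5, 25, 40)}

{(17, 12, 1), (17, 12, 40), (19, 11, 1), (19, 11, 40), (32, 32, 1), (32, 32, 40), (33, 33, 1), (33, 33, 40), (5, 25, 1), (5, 25, 40)}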